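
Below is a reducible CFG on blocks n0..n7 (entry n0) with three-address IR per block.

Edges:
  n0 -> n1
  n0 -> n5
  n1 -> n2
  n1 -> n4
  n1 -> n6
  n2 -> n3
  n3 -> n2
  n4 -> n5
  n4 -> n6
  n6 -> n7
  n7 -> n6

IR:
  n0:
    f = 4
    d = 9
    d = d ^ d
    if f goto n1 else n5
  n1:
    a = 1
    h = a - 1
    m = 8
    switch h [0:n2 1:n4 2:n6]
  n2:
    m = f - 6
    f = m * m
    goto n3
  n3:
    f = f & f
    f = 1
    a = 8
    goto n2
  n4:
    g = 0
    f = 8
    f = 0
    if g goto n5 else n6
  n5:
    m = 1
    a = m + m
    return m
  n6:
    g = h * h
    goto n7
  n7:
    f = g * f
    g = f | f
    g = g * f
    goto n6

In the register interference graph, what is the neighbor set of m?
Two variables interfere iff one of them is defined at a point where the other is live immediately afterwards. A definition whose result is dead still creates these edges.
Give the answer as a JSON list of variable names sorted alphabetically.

Block summaries:
  n0: def={d,f} ue=∅
  n1: def={a,h,m} ue=∅
  n2: def={f,m} ue={f}
  n3: def={a,f} ue={f}
  n4: def={f,g} ue=∅
  n5: def={a,m} ue=∅
  n6: def={g} ue={h}
  n7: def={f,g} ue={f,g}

Live sets:
  n0: in=∅ out={f}
  n1: in={f} out={f,h}
  n2: in={f} out={f}
  n3: in={f} out={f}
  n4: in={h} out={f,h}
  n5: in=∅ out=∅
  n6: in={f,h} out={f,g,h}
  n7: in={f,g,h} out={f,h}

Conflict graph:
  a↔{f,m}
  d↔{f}
  f↔{a,d,g,h,m}
  g↔{f,h}
  h↔{f,g,m}
  m↔{a,f,h}

N(m) = ["a", "f", "h"]

Answer: ["a", "f", "h"]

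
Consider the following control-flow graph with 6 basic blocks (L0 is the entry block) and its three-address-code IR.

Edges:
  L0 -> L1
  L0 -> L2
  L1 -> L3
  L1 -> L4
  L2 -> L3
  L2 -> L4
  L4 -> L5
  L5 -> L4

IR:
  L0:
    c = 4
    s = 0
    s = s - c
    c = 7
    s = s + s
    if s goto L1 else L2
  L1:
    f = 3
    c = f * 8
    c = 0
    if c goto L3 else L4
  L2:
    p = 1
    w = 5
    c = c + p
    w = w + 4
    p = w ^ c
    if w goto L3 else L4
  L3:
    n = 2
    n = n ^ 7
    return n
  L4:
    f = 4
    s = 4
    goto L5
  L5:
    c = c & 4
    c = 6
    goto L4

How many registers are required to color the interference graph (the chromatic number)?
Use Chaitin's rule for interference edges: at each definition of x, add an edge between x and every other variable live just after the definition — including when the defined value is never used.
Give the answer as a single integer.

Answer: 3

Working:
Per-block:
  L0 def {c,s} use ∅
  L1 def {c,f} use ∅
  L2 def {c,p,w} use {c}
  L3 def {n} use ∅
  L4 def {f,s} use ∅
  L5 def {c} use {c}

Live sets:
  live L0: ∅→{c}
  live L1: ∅→{c}
  live L2: {c}→{c}
  live L3: ∅→∅
  live L4: {c}→{c}
  live L5: {c}→{c}

Conflict graph:
  c: {f,p,s,w}
  f: {c}
  n: ∅
  p: {c,w}
  s: {c}
  w: {c,p}

Colouring:
  {c,p,w} pairwise interfere (3-clique) ⇒ χ ≥ 3
  3-colouring: c0={c,n}  c1={f,p,s}  c2={w}
  χ = 3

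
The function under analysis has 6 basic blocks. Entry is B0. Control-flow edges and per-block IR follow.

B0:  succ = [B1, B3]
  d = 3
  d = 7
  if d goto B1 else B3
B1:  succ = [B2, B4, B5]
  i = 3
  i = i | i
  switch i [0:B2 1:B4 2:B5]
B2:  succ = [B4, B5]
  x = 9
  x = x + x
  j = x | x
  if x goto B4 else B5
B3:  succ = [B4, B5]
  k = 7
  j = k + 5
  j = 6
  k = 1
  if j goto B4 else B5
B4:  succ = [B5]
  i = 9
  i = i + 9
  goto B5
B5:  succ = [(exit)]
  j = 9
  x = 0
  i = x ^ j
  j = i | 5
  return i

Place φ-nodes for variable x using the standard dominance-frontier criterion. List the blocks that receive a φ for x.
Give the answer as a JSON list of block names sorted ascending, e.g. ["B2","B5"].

Answer: ["B4", "B5"]

Working:
idom tree: B1←B0 B2←B1 B3←B0 B4←B0 B5←B0
Dom at joins:
  B4: preds {B1,B2,B3}: {B0,B1} ∩ {B0,B1,B2} ∩ {B0,B3} = {B0}; idom=B0
  B5: preds {B1,B2,B3,B4}: {B0,B1} ∩ {B0,B1,B2} ∩ {B0,B3} ∩ {B0,B4} = {B0}; idom=B0

DF derivation:
  join B4 pred B1: B1 stop@B0
  join B4 pred B2: B2→B1 stop@B0
  join B4 pred B3: B3 stop@B0
  join B5 pred B1: B1 stop@B0
  join B5 pred B2: B2→B1 stop@B0
  join B5 pred B3: B3 stop@B0
  join B5 pred B4: B4 stop@B0
  B0 → ∅
  B1 → {B4,B5}
  B2 → {B4,B5}
  B3 → {B4,B5}
  B4 → {B5}
  B5 → ∅

φ for x: defs {B2,B5}
  DF⁺ = {B4,B5}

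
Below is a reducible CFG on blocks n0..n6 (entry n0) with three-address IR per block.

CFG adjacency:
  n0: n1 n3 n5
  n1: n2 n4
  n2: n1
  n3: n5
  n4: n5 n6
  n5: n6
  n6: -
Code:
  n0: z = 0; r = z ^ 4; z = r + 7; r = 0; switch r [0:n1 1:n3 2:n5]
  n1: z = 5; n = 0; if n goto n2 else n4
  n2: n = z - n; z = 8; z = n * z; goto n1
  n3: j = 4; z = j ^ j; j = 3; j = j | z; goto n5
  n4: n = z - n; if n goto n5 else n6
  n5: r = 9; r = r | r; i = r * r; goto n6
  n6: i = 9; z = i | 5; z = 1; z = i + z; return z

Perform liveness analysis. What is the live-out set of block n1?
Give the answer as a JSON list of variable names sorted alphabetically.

Block summaries:
  n0: {r,z} / ∅
  n1: {n,z} / ∅
  n2: {n,z} / {n,z}
  n3: {j,z} / ∅
  n4: {n} / {n,z}
  n5: {i,r} / ∅
  n6: {i,z} / ∅

Live sets:
  live n0: ∅→∅
  live n1: ∅→{n,z}
  live n2: {n,z}→∅
  live n3: ∅→∅
  live n4: {n,z}→∅
  live n5: ∅→∅
  live n6: ∅→∅

live-out(n1) = ["n", "z"]

Answer: ["n", "z"]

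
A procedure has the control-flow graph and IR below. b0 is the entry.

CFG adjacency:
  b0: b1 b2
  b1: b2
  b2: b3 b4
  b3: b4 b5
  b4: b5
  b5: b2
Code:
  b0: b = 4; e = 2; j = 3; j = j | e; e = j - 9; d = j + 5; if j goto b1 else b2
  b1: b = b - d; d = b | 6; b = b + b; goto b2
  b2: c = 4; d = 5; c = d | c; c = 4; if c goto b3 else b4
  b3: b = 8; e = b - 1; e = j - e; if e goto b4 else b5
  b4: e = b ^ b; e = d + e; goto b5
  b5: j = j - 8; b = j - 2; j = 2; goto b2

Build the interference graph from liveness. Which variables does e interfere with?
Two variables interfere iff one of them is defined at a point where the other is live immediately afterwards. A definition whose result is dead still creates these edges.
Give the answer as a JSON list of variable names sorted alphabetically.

Answer: ["b", "d", "j"]

Derivation:
Per-block:
  b0: def={b,d,e,j} ue=∅
  b1: def={b,d} ue={b,d}
  b2: def={c,d} ue=∅
  b3: def={b,e} ue={j}
  b4: def={e} ue={b,d}
  b5: def={b,j} ue={j}

Backward fixpoint:
  live b0: ∅→{b,d,j}
  live b1: {b,d,j}→{b,j}
  live b2: {b,j}→{b,d,j}
  live b3: {d,j}→{b,d,j}
  live b4: {b,d,j}→{j}
  live b5: {j}→{b,j}

Interference:
  b: {c,d,e,j}
  c: {b,d,j}
  d: {b,c,e,j}
  e: {b,d,j}
  j: {b,c,d,e}

N(e) = ["b", "d", "j"]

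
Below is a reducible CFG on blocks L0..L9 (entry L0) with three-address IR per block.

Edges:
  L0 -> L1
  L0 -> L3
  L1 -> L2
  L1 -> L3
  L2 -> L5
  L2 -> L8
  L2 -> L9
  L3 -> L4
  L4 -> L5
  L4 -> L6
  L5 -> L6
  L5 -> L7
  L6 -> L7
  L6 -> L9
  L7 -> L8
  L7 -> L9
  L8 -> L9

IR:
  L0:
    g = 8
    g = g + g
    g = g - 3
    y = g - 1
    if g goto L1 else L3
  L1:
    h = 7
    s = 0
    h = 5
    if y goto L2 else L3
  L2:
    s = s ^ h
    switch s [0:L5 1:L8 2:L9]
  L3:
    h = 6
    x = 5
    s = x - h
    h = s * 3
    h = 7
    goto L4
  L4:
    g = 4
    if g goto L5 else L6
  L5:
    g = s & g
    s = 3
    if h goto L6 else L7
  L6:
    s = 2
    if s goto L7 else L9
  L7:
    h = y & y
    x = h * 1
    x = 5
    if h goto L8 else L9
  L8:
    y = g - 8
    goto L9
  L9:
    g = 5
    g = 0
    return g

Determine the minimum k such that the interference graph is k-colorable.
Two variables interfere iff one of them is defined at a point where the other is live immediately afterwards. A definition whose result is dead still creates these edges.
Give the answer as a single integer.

Answer: 4

Working:
Per-block:
  L0: {g,y} / ∅
  L1: {h,s} / {y}
  L2: {s} / {h,s}
  L3: {h,s,x} / ∅
  L4: {g} / ∅
  L5: {g,s} / {g,h,s}
  L6: {s} / ∅
  L7: {h,x} / {y}
  L8: {y} / {g}
  L9: {g} / ∅

Live sets:
  L0: in=∅ out={g,y}
  L1: in={g,y} out={g,h,s,y}
  L2: in={g,h,s,y} out={g,h,s,y}
  L3: in={y} out={h,s,y}
  L4: in={h,s,y} out={g,h,s,y}
  L5: in={g,h,s,y} out={g,y}
  L6: in={g,y} out={g,y}
  L7: in={g,y} out={g}
  L8: in={g} out=∅
  L9: in=∅ out=∅

Interference:
  g: {h,s,x,y}
  h: {g,s,x,y}
  s: {g,h,y}
  x: {g,h,y}
  y: {g,h,s,x}

Chromatic number:
  clique {g,h,s,y} ⇒ need ≥ 4
  assign g→c0 h→c1 s→c3 x→c3 y→c2 — no edge inside a register ⇒ χ ≤ 4
  χ = 4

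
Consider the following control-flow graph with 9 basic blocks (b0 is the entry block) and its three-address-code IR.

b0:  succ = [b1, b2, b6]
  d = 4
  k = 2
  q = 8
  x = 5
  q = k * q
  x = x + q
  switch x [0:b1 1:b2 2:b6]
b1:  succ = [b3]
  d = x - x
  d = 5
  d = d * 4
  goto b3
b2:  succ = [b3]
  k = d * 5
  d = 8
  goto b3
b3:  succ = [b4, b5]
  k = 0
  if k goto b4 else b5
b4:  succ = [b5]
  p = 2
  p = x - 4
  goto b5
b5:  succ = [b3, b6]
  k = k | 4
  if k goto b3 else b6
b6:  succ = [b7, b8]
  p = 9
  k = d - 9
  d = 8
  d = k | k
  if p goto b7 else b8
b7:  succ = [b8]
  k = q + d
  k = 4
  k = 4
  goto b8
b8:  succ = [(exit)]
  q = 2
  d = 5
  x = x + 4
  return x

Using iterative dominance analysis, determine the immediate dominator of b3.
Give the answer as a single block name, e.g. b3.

idom tree: b1←b0 b2←b0 b3←b0 b4←b3 b5←b3 b6←b0 b7←b6 b8←b6
Dom at joins:
  b3: preds {b1,b2,b5}: {b0,b1} ∩ {b0,b2} ∩ {b0,b3,b5} = {b0}; idom=b0
  b5: preds {b3,b4}: {b0,b3} ∩ {b0,b3,b4} = {b0,b3}; idom=b3
  b6: preds {b0,b5}: {b0} ∩ {b0,b3,b5} = {b0}; idom=b0
  b8: preds {b6,b7}: {b0,b6} ∩ {b0,b6,b7} = {b0,b6}; idom=b6

idom(b3) = b0

Answer: b0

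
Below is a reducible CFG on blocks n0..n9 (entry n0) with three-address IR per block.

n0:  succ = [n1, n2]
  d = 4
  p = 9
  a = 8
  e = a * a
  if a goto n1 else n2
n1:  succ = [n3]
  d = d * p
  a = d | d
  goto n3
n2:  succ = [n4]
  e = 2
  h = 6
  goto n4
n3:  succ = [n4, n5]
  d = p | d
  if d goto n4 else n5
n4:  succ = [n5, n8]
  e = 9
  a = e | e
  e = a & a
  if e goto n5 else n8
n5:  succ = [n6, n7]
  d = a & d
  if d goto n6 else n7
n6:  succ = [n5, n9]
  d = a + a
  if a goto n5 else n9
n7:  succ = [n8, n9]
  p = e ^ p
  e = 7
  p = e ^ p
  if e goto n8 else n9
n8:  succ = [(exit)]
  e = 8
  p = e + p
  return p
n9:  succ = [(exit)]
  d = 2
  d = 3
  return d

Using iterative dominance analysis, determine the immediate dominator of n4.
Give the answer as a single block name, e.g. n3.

Answer: n0

Analysis:
idom tree: n1←n0 n2←n0 n3←n1 n4←n0 n5←n0 n6←n5 n7←n5 n8←n0 n9←n5
Dom∩ at merges:
  n4: preds {n2,n3}: {n0,n2} ∩ {n0,n1,n3} = {n0}; idom=n0
  n5: preds {n3,n4,n6}: {n0,n1,n3} ∩ {n0,n4} ∩ {n0,n5,n6} = {n0}; idom=n0
  n8: preds {n4,n7}: {n0,n4} ∩ {n0,n5,n7} = {n0}; idom=n0
  n9: preds {n6,n7}: {n0,n5,n6} ∩ {n0,n5,n7} = {n0,n5}; idom=n5

idom(n4) = n0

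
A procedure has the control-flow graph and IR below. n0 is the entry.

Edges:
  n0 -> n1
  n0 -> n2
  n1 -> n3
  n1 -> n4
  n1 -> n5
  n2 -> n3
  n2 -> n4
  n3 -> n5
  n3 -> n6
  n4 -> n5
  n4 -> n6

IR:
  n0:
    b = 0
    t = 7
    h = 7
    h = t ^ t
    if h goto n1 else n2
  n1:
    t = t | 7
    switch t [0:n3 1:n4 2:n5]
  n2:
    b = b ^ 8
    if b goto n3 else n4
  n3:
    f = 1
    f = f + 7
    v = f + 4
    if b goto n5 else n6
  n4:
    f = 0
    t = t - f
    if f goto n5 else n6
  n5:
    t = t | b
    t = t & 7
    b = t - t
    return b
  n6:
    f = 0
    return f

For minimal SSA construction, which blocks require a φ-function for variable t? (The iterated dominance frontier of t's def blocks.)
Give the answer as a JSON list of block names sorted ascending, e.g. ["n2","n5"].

Answer: ["n3", "n4", "n5", "n6"]

Working:
idom tree: n1←n0 n2←n0 n3←n0 n4←n0 n5←n0 n6←n0
Join-block Dom:
  n3: preds {n1,n2}: {n0,n1} ∩ {n0,n2} = {n0}; idom=n0
  n4: preds {n1,n2}: {n0,n1} ∩ {n0,n2} = {n0}; idom=n0
  n5: preds {n1,n3,n4}: {n0,n1} ∩ {n0,n3} ∩ {n0,n4} = {n0}; idom=n0
  n6: preds {n3,n4}: {n0,n3} ∩ {n0,n4} = {n0}; idom=n0

DF derivation:
  n3←n1: walk n1 to n0
  n3←n2: walk n2 to n0
  n4←n1: walk n1 to n0
  n4←n2: walk n2 to n0
  n5←n1: walk n1 to n0
  n5←n3: walk n3 to n0
  n5←n4: walk n4 to n0
  n6←n3: walk n3 to n0
  n6←n4: walk n4 to n0
  DF(n0)=∅
  DF(n1)={n3,n4,n5}
  DF(n2)={n3,n4}
  DF(n3)={n5,n6}
  DF(n4)={n5,n6}
  DF(n5)=∅
  DF(n6)=∅

φ for t: defs {n0,n1,n4,n5}
  DF⁺ = {n3,n4,n5,n6}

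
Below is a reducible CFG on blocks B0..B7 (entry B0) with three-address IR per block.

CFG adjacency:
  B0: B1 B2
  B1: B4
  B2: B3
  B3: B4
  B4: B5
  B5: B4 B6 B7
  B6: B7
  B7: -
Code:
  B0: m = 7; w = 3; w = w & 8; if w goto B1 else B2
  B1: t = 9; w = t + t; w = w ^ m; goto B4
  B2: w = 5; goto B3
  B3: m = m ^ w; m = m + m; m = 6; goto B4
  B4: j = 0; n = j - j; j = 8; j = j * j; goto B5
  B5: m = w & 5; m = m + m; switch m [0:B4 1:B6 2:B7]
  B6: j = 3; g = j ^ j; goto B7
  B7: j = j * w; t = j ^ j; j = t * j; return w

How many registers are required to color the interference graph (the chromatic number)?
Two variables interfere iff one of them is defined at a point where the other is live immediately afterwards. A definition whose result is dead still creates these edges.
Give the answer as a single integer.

def/use:
  B0: def={m,w} ue=∅
  B1: def={t,w} ue={m}
  B2: def={w} ue=∅
  B3: def={m} ue={m,w}
  B4: def={j,n} ue=∅
  B5: def={m} ue={w}
  B6: def={g,j} ue=∅
  B7: def={j,t} ue={j,w}

Liveness:
  live B0: ∅→{m}
  live B1: {m}→{w}
  live B2: {m}→{m,w}
  live B3: {m,w}→{w}
  live B4: {w}→{j,w}
  live B5: {j,w}→{j,w}
  live B6: {w}→{j,w}
  live B7: {j,w}→∅

Conflict graph:
  g↔{j,w}
  j↔{g,m,t,w}
  m↔{j,t,w}
  n↔{w}
  t↔{j,m,w}
  w↔{g,j,m,n,t}

Colouring:
  {j,m,t,w} pairwise interfere (4-clique) ⇒ χ ≥ 4
  assign g→r2 j→r1 m→r2 n→r1 t→r3 w→r0 — no edge inside a register ⇒ χ ≤ 4
  χ = 4

Answer: 4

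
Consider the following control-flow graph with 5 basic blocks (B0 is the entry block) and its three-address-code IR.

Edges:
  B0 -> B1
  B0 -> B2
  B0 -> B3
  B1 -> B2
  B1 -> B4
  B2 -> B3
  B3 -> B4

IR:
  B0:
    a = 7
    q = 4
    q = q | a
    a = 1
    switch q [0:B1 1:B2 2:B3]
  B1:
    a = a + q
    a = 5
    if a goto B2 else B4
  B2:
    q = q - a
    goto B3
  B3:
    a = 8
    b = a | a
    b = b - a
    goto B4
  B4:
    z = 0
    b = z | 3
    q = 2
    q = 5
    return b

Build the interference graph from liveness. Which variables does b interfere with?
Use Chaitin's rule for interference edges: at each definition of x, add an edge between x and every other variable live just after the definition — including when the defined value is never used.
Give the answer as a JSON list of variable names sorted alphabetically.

Answer: ["a", "q"]

Working:
Block summaries:
  B0: {a,q} / ∅
  B1: {a} / {a,q}
  B2: {q} / {a,q}
  B3: {a,b} / ∅
  B4: {b,q,z} / ∅

Live sets:
  live B0: ∅→{a,q}
  live B1: {a,q}→{a,q}
  live B2: {a,q}→∅
  live B3: ∅→∅
  live B4: ∅→∅

Interference:
  a↔{b,q}
  b↔{a,q}
  q↔{a,b}
  z↔∅

N(b) = ["a", "q"]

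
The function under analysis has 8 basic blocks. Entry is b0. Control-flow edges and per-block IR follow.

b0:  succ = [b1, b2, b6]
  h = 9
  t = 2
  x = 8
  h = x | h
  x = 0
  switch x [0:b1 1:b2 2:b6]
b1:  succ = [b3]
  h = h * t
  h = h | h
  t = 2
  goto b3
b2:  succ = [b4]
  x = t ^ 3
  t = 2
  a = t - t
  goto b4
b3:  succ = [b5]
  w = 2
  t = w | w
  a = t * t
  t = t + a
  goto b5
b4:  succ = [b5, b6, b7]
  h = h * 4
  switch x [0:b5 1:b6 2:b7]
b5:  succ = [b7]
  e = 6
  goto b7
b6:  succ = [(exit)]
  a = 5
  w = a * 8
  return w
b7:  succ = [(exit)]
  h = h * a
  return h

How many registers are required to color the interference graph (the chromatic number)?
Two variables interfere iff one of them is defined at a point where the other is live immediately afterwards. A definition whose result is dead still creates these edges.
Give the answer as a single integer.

Per-block:
  b0: def={h,t,x} ue=∅
  b1: def={h,t} ue={h,t}
  b2: def={a,t,x} ue={t}
  b3: def={a,t,w} ue=∅
  b4: def={h} ue={h,x}
  b5: def={e} ue=∅
  b6: def={a,w} ue=∅
  b7: def={h} ue={a,h}

Live sets:
  live b0: ∅→{h,t}
  live b1: {h,t}→{h}
  live b2: {h,t}→{a,h,x}
  live b3: {h}→{a,h}
  live b4: {a,h,x}→{a,h}
  live b5: {a,h}→{a,h}
  live b6: ∅→∅
  live b7: {a,h}→∅

Interference:
  a↔{e,h,t,x}
  e↔{a,h}
  h↔{a,e,t,w,x}
  t↔{a,h,x}
  w↔{h}
  x↔{a,h,t}

Colouring:
  clique {a,h,t,x} ⇒ need ≥ 4
  assign a→r1 e→r2 h→r0 t→r2 w→r1 x→r3 — no edge inside a register ⇒ χ ≤ 4
  χ = 4

Answer: 4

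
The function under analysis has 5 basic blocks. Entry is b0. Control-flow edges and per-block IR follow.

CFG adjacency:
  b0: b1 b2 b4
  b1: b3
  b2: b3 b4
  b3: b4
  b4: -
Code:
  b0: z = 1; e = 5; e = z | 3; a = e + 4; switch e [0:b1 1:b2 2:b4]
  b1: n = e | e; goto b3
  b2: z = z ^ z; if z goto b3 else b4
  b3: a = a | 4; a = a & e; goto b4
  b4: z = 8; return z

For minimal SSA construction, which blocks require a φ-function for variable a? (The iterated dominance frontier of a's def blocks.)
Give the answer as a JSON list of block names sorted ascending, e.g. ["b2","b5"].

idom tree: b1←b0 b2←b0 b3←b0 b4←b0
Dom∩ at merges:
  b3: preds {b1,b2}: {b0,b1} ∩ {b0,b2} = {b0}; idom=b0
  b4: preds {b0,b2,b3}: {b0} ∩ {b0,b2} ∩ {b0,b3} = {b0}; idom=b0

Frontier:
  b3←b1: walk b1 to b0
  b3←b2: walk b2 to b0
  b4←b0: walk · to b0
  b4←b2: walk b2 to b0
  b4←b3: walk b3 to b0
  DF(b0)=∅
  DF(b1)={b3}
  DF(b2)={b3,b4}
  DF(b3)={b4}
  DF(b4)=∅

φ for a: defs {b0,b3}
  DF⁺ = {b4}

Answer: ["b4"]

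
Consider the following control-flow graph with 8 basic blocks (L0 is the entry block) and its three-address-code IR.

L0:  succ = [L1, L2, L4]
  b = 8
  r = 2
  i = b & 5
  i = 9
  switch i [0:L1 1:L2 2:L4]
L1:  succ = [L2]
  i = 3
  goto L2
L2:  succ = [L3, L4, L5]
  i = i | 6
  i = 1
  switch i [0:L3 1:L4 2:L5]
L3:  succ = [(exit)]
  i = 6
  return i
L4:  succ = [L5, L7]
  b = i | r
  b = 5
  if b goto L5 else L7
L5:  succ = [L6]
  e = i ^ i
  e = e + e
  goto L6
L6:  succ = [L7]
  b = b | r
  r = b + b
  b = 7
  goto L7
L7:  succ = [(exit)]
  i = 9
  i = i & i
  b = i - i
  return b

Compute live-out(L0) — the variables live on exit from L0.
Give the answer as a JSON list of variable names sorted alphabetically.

Per-block:
  L0 def {b,i,r} use ∅
  L1 def {i} use ∅
  L2 def {i} use {i}
  L3 def {i} use ∅
  L4 def {b} use {i,r}
  L5 def {e} use {i}
  L6 def {b,r} use {b,r}
  L7 def {b,i} use ∅

Live sets:
  L0 li=∅ lo={b,i,r}
  L1 li={b,r} lo={b,i,r}
  L2 li={b,i,r} lo={b,i,r}
  L3 li=∅ lo=∅
  L4 li={i,r} lo={b,i,r}
  L5 li={b,i,r} lo={b,r}
  L6 li={b,r} lo=∅
  L7 li=∅ lo=∅

live-out(L0) = ["b", "i", "r"]

Answer: ["b", "i", "r"]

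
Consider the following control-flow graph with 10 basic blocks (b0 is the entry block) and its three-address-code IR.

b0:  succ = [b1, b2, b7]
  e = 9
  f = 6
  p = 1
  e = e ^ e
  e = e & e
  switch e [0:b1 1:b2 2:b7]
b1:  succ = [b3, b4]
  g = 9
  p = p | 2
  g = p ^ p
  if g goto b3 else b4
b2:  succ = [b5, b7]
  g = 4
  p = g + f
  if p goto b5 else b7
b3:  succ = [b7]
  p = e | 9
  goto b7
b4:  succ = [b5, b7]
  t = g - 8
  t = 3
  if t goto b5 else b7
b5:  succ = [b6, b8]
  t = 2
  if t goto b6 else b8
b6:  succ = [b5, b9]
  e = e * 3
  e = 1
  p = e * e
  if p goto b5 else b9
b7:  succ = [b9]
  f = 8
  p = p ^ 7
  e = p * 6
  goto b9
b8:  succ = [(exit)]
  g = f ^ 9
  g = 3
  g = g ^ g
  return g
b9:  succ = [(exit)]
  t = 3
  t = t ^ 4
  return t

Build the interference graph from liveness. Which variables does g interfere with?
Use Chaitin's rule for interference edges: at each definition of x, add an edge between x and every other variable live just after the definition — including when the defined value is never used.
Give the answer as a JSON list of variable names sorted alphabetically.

Answer: ["e", "f", "p"]

Analysis:
Per-block:
  b0 def {e,f,p} use ∅
  b1 def {g,p} use {p}
  b2 def {g,p} use {f}
  b3 def {p} use {e}
  b4 def {t} use {g}
  b5 def {t} use ∅
  b6 def {e,p} use {e}
  b7 def {e,f,p} use {p}
  b8 def {g} use {f}
  b9 def {t} use ∅

Live sets:
  b0 li=∅ lo={e,f,p}
  b1 li={e,f,p} lo={e,f,g,p}
  b2 li={e,f} lo={e,f,p}
  b3 li={e} lo={p}
  b4 li={e,f,g,p} lo={e,f,p}
  b5 li={e,f} lo={e,f}
  b6 li={e,f} lo={e,f}
  b7 li={p} lo=∅
  b8 li={f} lo=∅
  b9 li=∅ lo=∅

Conflict graph:
  e — {f,g,p,t}
  f — {e,g,p,t}
  g — {e,f,p}
  p — {e,f,g,t}
  t — {e,f,p}

N(g) = ["e", "f", "p"]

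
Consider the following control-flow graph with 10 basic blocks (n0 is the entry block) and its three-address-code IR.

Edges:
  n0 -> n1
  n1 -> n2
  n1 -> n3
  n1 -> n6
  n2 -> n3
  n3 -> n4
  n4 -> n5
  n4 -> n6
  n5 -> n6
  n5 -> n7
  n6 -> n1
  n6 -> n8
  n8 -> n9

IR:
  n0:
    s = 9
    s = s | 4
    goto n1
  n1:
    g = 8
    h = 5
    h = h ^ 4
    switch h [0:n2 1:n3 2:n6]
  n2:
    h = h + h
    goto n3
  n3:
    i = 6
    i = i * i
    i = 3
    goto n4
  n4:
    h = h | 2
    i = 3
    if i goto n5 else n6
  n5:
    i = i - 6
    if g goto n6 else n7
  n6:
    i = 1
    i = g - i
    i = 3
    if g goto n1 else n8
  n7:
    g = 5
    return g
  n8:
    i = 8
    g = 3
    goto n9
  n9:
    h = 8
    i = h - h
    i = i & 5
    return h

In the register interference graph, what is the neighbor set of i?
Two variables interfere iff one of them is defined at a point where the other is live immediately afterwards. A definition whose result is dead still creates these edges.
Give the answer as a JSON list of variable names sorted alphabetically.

Per-block:
  n0 def {s} use ∅
  n1 def {g,h} use ∅
  n2 def {h} use {h}
  n3 def {i} use ∅
  n4 def {h,i} use {h}
  n5 def {i} use {g,i}
  n6 def {i} use {g}
  n7 def {g} use ∅
  n8 def {g,i} use ∅
  n9 def {h,i} use ∅

Liveness:
  n0 li=∅ lo=∅
  n1 li=∅ lo={g,h}
  n2 li={g,h} lo={g,h}
  n3 li={g,h} lo={g,h}
  n4 li={g,h} lo={g,i}
  n5 li={g,i} lo={g}
  n6 li={g} lo=∅
  n7 li=∅ lo=∅
  n8 li=∅ lo=∅
  n9 li=∅ lo=∅

Interfere edges:
  g — {h,i}
  h — {g,i}
  i — {g,h}
  s — ∅

N(i) = ["g", "h"]

Answer: ["g", "h"]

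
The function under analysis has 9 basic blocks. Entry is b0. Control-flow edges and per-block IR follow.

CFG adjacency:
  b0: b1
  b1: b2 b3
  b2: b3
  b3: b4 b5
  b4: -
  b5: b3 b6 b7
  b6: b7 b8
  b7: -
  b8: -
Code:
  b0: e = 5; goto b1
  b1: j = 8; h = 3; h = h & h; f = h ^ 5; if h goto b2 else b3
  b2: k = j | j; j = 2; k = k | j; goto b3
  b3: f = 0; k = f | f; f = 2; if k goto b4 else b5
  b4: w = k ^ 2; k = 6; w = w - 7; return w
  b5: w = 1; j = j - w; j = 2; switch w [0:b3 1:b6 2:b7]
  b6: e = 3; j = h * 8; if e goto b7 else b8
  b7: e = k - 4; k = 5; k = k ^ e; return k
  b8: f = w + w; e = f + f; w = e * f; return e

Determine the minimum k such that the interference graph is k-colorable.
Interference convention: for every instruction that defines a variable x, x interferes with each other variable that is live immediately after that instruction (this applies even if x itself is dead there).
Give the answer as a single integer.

Answer: 5

Derivation:
Block summaries:
  b0 def {e} use ∅
  b1 def {f,h,j} use ∅
  b2 def {j,k} use {j}
  b3 def {f,k} use ∅
  b4 def {k,w} use {k}
  b5 def {j,w} use {j}
  b6 def {e,j} use {h}
  b7 def {e,k} use {k}
  b8 def {e,f,w} use {w}

Live sets:
  b0 li=∅ lo=∅
  b1 li=∅ lo={h,j}
  b2 li={h,j} lo={h,j}
  b3 li={h,j} lo={h,j,k}
  b4 li={k} lo=∅
  b5 li={h,j,k} lo={h,j,k,w}
  b6 li={h,k,w} lo={k,w}
  b7 li={k} lo=∅
  b8 li={w} lo=∅

Conflict graph:
  e↔{f,h,j,k,w}
  f↔{e,h,j,k}
  h↔{e,f,j,k,w}
  j↔{e,f,h,k,w}
  k↔{e,f,h,j,w}
  w↔{e,h,j,k}

Registers:
  clique {e,f,h,j,k} ⇒ need ≥ 5
  5-colouring: c0={e}  c1={h}  c2={j}  c3={k}  c4={f,w}
  χ = 5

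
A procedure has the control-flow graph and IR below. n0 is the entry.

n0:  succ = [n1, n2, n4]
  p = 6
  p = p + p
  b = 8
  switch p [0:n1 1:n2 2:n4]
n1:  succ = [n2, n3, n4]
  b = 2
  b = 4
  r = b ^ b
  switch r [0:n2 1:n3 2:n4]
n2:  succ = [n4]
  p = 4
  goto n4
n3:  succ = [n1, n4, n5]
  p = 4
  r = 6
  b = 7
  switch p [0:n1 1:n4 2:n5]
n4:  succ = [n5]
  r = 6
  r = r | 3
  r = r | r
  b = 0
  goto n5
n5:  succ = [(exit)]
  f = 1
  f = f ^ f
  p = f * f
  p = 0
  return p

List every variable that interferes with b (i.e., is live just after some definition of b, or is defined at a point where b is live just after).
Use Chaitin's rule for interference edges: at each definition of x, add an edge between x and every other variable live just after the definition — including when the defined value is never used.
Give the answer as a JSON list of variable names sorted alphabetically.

Per-block:
  n0: def={b,p} ue=∅
  n1: def={b,r} ue=∅
  n2: def={p} ue=∅
  n3: def={b,p,r} ue=∅
  n4: def={b,r} ue=∅
  n5: def={f,p} ue=∅

Liveness:
  live n0: ∅→∅
  live n1: ∅→∅
  live n2: ∅→∅
  live n3: ∅→∅
  live n4: ∅→∅
  live n5: ∅→∅

Conflict graph:
  b↔{p}
  f↔∅
  p↔{b,r}
  r↔{p}

N(b) = ["p"]

Answer: ["p"]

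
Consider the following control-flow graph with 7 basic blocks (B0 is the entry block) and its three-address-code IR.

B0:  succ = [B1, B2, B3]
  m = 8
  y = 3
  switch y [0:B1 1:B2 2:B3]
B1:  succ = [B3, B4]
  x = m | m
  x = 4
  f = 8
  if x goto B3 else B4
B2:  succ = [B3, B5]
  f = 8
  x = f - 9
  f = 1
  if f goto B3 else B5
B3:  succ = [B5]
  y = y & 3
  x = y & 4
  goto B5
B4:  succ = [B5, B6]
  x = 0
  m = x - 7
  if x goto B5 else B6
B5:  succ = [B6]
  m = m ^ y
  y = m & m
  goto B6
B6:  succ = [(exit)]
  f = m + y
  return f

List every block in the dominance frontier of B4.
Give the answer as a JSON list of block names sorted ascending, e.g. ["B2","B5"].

Answer: ["B5", "B6"]

Analysis:
idom tree: B1←B0 B2←B0 B3←B0 B4←B1 B5←B0 B6←B0
Dom at joins:
  B3: preds {B0,B1,B2}: {B0} ∩ {B0,B1} ∩ {B0,B2} = {B0}; idom=B0
  B5: preds {B2,B3,B4}: {B0,B2} ∩ {B0,B3} ∩ {B0,B1,B4} = {B0}; idom=B0
  B6: preds {B4,B5}: {B0,B1,B4} ∩ {B0,B5} = {B0}; idom=B0

DF walk-up:
  join B3 pred B0: · stop@B0
  join B3 pred B1: B1 stop@B0
  join B3 pred B2: B2 stop@B0
  join B5 pred B2: B2 stop@B0
  join B5 pred B3: B3 stop@B0
  join B5 pred B4: B4→B1 stop@B0
  join B6 pred B4: B4→B1 stop@B0
  join B6 pred B5: B5 stop@B0
  DF(B0)=∅
  DF(B1)={B3,B5,B6}
  DF(B2)={B3,B5}
  DF(B3)={B5}
  DF(B4)={B5,B6}
  DF(B5)={B6}
  DF(B6)=∅

DF(B4) = ["B5", "B6"]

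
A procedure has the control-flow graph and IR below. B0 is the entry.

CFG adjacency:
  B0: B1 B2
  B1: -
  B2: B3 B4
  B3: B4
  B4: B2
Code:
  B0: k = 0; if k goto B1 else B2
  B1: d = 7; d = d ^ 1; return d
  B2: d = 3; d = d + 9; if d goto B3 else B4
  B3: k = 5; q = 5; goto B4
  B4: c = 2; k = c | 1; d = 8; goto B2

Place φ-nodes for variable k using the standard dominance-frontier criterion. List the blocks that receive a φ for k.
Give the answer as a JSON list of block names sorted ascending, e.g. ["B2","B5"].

Answer: ["B2", "B4"]

Analysis:
idom tree: B1←B0 B2←B0 B3←B2 B4←B2
Join-block Dom:
  B2: preds {B0,B4}: {B0} ∩ {B0,B2,B4} = {B0}; idom=B0
  B4: preds {B2,B3}: {B0,B2} ∩ {B0,B2,B3} = {B0,B2}; idom=B2

DF derivation:
  join B2 pred B0: · stop@B0
  join B2 pred B4: B4→B2 stop@B0
  join B4 pred B2: · stop@B2
  join B4 pred B3: B3 stop@B2
  DF(B0)=∅
  DF(B1)=∅
  DF(B2)={B2}
  DF(B3)={B4}
  DF(B4)={B2}

φ for k: defs {B0,B3,B4}
  DF⁺ = {B2,B4}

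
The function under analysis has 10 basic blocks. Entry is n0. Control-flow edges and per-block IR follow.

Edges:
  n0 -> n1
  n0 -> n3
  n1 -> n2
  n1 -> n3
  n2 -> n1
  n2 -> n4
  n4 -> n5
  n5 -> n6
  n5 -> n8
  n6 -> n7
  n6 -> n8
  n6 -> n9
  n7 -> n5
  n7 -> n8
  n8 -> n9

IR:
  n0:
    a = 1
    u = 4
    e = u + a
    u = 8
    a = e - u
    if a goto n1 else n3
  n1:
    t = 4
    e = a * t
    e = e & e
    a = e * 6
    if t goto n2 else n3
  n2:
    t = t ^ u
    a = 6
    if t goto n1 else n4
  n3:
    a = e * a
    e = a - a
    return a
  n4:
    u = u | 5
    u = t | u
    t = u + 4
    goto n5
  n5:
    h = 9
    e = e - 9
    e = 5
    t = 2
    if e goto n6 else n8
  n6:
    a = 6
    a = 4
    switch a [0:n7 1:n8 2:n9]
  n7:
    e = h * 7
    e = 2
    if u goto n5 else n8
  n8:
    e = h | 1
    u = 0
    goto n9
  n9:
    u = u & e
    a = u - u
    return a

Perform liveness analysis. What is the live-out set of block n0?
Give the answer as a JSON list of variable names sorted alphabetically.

Per-block:
  n0 def {a,e,u} use ∅
  n1 def {a,e,t} use {a}
  n2 def {a,t} use {t,u}
  n3 def {a,e} use {a,e}
  n4 def {t,u} use {t,u}
  n5 def {e,h,t} use {e}
  n6 def {a} use ∅
  n7 def {e} use {h,u}
  n8 def {e,u} use {h}
  n9 def {a,u} use {e,u}

Liveness:
  live n0: ∅→{a,e,u}
  live n1: {a,u}→{a,e,t,u}
  live n2: {e,t,u}→{a,e,t,u}
  live n3: {a,e}→∅
  live n4: {e,t,u}→{e,u}
  live n5: {e,u}→{e,h,u}
  live n6: {e,h,u}→{e,h,u}
  live n7: {h,u}→{e,h,u}
  live n8: {h}→{e,u}
  live n9: {e,u}→∅

live-out(n0) = ["a", "e", "u"]

Answer: ["a", "e", "u"]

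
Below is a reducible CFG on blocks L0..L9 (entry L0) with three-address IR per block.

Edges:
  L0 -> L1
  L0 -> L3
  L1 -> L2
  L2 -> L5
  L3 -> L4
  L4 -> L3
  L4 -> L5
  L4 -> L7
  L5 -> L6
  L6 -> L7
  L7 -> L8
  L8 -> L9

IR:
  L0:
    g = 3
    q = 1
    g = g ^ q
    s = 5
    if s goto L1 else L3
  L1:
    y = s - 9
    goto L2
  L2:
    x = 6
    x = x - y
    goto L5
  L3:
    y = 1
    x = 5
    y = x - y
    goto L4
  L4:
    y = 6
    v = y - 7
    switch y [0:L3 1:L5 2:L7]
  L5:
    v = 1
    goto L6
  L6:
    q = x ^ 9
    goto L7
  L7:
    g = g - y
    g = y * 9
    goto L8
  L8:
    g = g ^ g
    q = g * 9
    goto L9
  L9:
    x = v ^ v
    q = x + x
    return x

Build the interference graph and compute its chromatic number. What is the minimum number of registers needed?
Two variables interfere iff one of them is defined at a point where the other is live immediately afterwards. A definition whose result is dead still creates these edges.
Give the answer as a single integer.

Answer: 5

Analysis:
Per-block:
  L0: def={g,q,s} ue=∅
  L1: def={y} ue={s}
  L2: def={x} ue={y}
  L3: def={x,y} ue=∅
  L4: def={v,y} ue=∅
  L5: def={v} ue=∅
  L6: def={q} ue={x}
  L7: def={g} ue={g,y}
  L8: def={g,q} ue={g}
  L9: def={q,x} ue={v}

Backward fixpoint:
  L0 li=∅ lo={g,s}
  L1 li={g,s} lo={g,y}
  L2 li={g,y} lo={g,x,y}
  L3 li={g} lo={g,x}
  L4 li={g,x} lo={g,v,x,y}
  L5 li={g,x,y} lo={g,v,x,y}
  L6 li={g,v,x,y} lo={g,v,y}
  L7 li={g,v,y} lo={g,v}
  L8 li={g,v} lo={v}
  L9 li={v} lo=∅

Interfere edges:
  g: {q,s,v,x,y}
  q: {g,v,x,y}
  s: {g}
  v: {g,q,x,y}
  x: {g,q,v,y}
  y: {g,q,v,x}

Chromatic number:
  lower bound: {g,q,v,x,y} mutually conflict ⇒ χ ≥ 5
  assign g→R0 q→R1 s→R1 v→R2 x→R3 y→R4 — no edge inside a register ⇒ χ ≤ 5
  χ = 5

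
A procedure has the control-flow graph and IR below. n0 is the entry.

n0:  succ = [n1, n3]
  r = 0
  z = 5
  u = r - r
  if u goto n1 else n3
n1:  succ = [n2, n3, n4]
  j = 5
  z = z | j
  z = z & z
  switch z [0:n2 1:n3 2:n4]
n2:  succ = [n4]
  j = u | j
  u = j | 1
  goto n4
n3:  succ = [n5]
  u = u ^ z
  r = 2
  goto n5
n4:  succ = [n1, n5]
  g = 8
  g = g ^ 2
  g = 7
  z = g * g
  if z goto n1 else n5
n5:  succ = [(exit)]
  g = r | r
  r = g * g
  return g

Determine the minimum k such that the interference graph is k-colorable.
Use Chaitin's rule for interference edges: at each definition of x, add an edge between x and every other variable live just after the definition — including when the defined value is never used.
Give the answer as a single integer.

Answer: 4

Analysis:
Per-block:
  n0 def {r,u,z} use ∅
  n1 def {j,z} use {z}
  n2 def {j,u} use {j,u}
  n3 def {r,u} use {u,z}
  n4 def {g,z} use ∅
  n5 def {g,r} use {r}

Backward fixpoint:
  live n0: ∅→{r,u,z}
  live n1: {r,u,z}→{j,r,u,z}
  live n2: {j,r,u}→{r,u}
  live n3: {u,z}→{r}
  live n4: {r,u}→{r,u,z}
  live n5: {r}→∅

Interference:
  g↔{r,u}
  j↔{r,u,z}
  r↔{g,j,u,z}
  u↔{g,j,r,z}
  z↔{j,r,u}

Registers:
  clique {j,r,u,z} ⇒ need ≥ 4
  assign g→R2 j→R2 r→R0 u→R1 z→R3 — no edge inside a register ⇒ χ ≤ 4
  χ = 4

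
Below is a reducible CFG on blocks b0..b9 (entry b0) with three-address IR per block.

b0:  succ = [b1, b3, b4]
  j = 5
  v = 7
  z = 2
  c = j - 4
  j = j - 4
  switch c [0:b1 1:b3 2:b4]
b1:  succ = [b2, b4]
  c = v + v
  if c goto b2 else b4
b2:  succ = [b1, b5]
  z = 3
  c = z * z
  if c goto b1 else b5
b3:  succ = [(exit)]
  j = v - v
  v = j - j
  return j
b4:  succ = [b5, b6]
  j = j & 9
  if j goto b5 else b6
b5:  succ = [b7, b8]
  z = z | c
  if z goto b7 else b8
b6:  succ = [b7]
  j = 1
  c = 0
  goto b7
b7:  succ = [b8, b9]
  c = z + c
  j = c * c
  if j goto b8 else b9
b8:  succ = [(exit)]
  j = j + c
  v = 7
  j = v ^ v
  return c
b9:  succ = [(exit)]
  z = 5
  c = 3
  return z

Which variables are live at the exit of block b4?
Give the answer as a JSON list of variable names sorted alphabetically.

Per-block:
  b0: {c,j,v,z} / ∅
  b1: {c} / {v}
  b2: {c,z} / ∅
  b3: {j,v} / {v}
  b4: {j} / {j}
  b5: {z} / {c,z}
  b6: {c,j} / ∅
  b7: {c,j} / {c,z}
  b8: {j,v} / {c,j}
  b9: {c,z} / ∅

Backward fixpoint:
  b0 li=∅ lo={c,j,v,z}
  b1 li={j,v,z} lo={c,j,v,z}
  b2 li={j,v} lo={c,j,v,z}
  b3 li={v} lo=∅
  b4 li={c,j,z} lo={c,j,z}
  b5 li={c,j,z} lo={c,j,z}
  b6 li={z} lo={c,z}
  b7 li={c,z} lo={c,j}
  b8 li={c,j} lo=∅
  b9 li=∅ lo=∅

live-out(b4) = ["c", "j", "z"]

Answer: ["c", "j", "z"]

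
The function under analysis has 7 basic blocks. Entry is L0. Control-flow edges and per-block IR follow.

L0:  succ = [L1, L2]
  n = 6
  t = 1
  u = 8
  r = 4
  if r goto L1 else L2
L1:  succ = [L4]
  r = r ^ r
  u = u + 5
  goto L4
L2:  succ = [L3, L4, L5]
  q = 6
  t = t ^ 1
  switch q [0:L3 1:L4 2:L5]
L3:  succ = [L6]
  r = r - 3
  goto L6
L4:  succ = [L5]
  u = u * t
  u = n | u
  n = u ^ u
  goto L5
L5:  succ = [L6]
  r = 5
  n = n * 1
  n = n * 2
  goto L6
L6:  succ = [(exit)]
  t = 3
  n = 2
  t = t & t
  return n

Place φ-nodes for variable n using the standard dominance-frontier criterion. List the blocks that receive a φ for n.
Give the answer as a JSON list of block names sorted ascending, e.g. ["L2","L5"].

idom tree: L1←L0 L2←L0 L3←L2 L4←L0 L5←L0 L6←L0
Dom∩ at merges:
  L4: preds {L1,L2}: {L0,L1} ∩ {L0,L2} = {L0}; idom=L0
  L5: preds {L2,L4}: {L0,L2} ∩ {L0,L4} = {L0}; idom=L0
  L6: preds {L3,L5}: {L0,L2,L3} ∩ {L0,L5} = {L0}; idom=L0

DF derivation:
  L4←L1: walk L1 to L0
  L4←L2: walk L2 to L0
  L5←L2: walk L2 to L0
  L5←L4: walk L4 to L0
  L6←L3: walk L3→L2 to L0
  L6←L5: walk L5 to L0
  L0: DF=∅
  L1: DF={L4}
  L2: DF={L4,L5,L6}
  L3: DF={L6}
  L4: DF={L5}
  L5: DF={L6}
  L6: DF=∅

φ for n: defs {L0,L4,L5,L6}
  DF⁺ = {L5,L6}

Answer: ["L5", "L6"]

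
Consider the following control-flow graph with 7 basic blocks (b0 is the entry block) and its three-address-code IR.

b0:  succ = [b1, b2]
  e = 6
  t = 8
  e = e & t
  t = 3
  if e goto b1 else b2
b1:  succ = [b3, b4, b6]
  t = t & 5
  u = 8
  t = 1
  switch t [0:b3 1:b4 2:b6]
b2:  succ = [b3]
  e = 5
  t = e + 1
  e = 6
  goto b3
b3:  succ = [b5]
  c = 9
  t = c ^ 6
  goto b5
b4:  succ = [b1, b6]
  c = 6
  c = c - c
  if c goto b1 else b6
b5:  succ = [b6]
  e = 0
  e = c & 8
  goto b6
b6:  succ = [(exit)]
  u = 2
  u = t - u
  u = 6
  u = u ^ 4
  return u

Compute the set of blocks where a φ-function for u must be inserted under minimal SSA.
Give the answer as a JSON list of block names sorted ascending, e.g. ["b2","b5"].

idom tree: b1←b0 b2←b0 b3←b0 b4←b1 b5←b3 b6←b0
Join-block Dom:
  b1: preds {b0,b4}: {b0} ∩ {b0,b1,b4} = {b0}; idom=b0
  b3: preds {b1,b2}: {b0,b1} ∩ {b0,b2} = {b0}; idom=b0
  b6: preds {b1,b4,b5}: {b0,b1} ∩ {b0,b1,b4} ∩ {b0,b3,b5} = {b0}; idom=b0

DF walk-up:
  join b1 pred b0: · stop@b0
  join b1 pred b4: b4→b1 stop@b0
  join b3 pred b1: b1 stop@b0
  join b3 pred b2: b2 stop@b0
  join b6 pred b1: b1 stop@b0
  join b6 pred b4: b4→b1 stop@b0
  join b6 pred b5: b5→b3 stop@b0
  DF(b0)=∅
  DF(b1)={b1,b3,b6}
  DF(b2)={b3}
  DF(b3)={b6}
  DF(b4)={b1,b6}
  DF(b5)={b6}
  DF(b6)=∅

φ for u: defs {b1,b6}
  DF⁺ = {b1,b3,b6}

Answer: ["b1", "b3", "b6"]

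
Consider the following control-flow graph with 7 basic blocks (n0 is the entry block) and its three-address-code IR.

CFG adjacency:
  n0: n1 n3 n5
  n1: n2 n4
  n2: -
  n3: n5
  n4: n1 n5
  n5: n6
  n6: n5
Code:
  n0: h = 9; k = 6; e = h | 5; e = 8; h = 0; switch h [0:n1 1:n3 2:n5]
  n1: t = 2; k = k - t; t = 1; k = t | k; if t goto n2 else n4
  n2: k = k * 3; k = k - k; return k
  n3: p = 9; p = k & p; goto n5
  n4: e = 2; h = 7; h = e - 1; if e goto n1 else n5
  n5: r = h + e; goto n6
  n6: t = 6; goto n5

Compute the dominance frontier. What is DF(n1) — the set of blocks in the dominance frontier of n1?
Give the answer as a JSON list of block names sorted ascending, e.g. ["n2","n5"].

idom tree: n1←n0 n2←n1 n3←n0 n4←n1 n5←n0 n6←n5
Join-block Dom:
  n1: preds {n0,n4}: {n0} ∩ {n0,n1,n4} = {n0}; idom=n0
  n5: preds {n0,n3,n4,n6}: {n0} ∩ {n0,n3} ∩ {n0,n1,n4} ∩ {n0,n5,n6} = {n0}; idom=n0

DF walk-up:
  n1←n0: walk · to n0
  n1←n4: walk n4→n1 to n0
  n5←n0: walk · to n0
  n5←n3: walk n3 to n0
  n5←n4: walk n4→n1 to n0
  n5←n6: walk n6→n5 to n0
  n0: DF=∅
  n1: DF={n1,n5}
  n2: DF=∅
  n3: DF={n5}
  n4: DF={n1,n5}
  n5: DF={n5}
  n6: DF={n5}

DF(n1) = ["n1", "n5"]

Answer: ["n1", "n5"]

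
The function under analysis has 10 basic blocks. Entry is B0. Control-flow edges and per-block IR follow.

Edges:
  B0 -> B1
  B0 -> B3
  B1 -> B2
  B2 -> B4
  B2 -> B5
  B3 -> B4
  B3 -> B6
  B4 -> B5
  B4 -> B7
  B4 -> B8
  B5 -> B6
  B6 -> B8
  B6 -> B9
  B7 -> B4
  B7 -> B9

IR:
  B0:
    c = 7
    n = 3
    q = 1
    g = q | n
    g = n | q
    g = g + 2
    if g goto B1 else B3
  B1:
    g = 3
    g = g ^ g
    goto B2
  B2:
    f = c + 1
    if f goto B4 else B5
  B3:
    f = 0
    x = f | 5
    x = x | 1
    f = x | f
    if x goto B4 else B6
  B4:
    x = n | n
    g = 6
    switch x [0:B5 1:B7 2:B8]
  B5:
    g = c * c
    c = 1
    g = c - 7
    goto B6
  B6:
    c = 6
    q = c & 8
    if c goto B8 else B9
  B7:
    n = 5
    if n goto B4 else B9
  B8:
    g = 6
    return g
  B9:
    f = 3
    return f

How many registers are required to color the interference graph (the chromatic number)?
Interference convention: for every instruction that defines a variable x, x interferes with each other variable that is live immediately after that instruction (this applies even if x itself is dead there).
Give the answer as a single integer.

Answer: 4

Analysis:
Block summaries:
  B0 def {c,g,n,q} use ∅
  B1 def {g} use ∅
  B2 def {f} use {c}
  B3 def {f,x} use ∅
  B4 def {g,x} use {n}
  B5 def {c,g} use {c}
  B6 def {c,q} use ∅
  B7 def {n} use ∅
  B8 def {g} use ∅
  B9 def {f} use ∅

Backward fixpoint:
  B0 li=∅ lo={c,n}
  B1 li={c,n} lo={c,n}
  B2 li={c,n} lo={c,n}
  B3 li={c,n} lo={c,n}
  B4 li={c,n} lo={c}
  B5 li={c} lo=∅
  B6 li=∅ lo=∅
  B7 li={c} lo={c,n}
  B8 li=∅ lo=∅
  B9 li=∅ lo=∅

Interference:
  c — {f,g,n,q,x}
  f — {c,n,x}
  g — {c,n,q,x}
  n — {c,f,g,q,x}
  q — {c,g,n}
  x — {c,f,g,n}

Colouring:
  lower bound: {c,f,n,x} mutually conflict ⇒ χ ≥ 4
  assign c→c0 f→c2 g→c2 n→c1 q→c3 x→c3 — no edge inside a register ⇒ χ ≤ 4
  χ = 4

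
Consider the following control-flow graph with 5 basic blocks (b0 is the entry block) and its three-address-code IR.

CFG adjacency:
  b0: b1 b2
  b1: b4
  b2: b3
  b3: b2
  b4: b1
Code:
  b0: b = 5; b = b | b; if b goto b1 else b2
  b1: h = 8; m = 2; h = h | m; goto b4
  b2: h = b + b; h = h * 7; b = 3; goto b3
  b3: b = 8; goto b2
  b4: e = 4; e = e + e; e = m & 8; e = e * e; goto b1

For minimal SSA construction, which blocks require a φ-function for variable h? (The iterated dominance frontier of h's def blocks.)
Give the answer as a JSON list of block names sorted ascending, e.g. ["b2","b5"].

Answer: ["b1", "b2"]

Working:
idom tree: b1←b0 b2←b0 b3←b2 b4←b1
Dom at joins:
  b1: preds {b0,b4}: {b0} ∩ {b0,b1,b4} = {b0}; idom=b0
  b2: preds {b0,b3}: {b0} ∩ {b0,b2,b3} = {b0}; idom=b0

Frontier:
  join b1 pred b0: · stop@b0
  join b1 pred b4: b4→b1 stop@b0
  join b2 pred b0: · stop@b0
  join b2 pred b3: b3→b2 stop@b0
  b0 → ∅
  b1 → {b1}
  b2 → {b2}
  b3 → {b2}
  b4 → {b1}

φ for h: defs {b1,b2}
  DF⁺ = {b1,b2}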